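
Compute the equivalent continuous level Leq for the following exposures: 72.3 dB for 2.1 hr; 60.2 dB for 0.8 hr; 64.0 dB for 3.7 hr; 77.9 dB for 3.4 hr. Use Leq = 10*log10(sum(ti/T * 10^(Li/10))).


T_total = 2.1 + 0.8 + 3.7 + 3.4 = 10.0 hr
(2.1/10.0) * 10^(72.3/10) = 3.56631e+06
(0.8/10.0) * 10^(60.2/10) = 83770.3
(3.7/10.0) * 10^(64.0/10) = 929398
(3.4/10.0) * 10^(77.9/10) = 2.09642e+07
Sum = 3.56631e+06 + 83770.3 + 929398 + 2.09642e+07 = 2.55437e+07
Leq = 10*log10(2.55437e+07) = 74.073 dB


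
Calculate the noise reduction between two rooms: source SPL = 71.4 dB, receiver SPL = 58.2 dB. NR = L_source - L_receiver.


NR = L_source - L_receiver (difference between source and receiving room levels)
NR = 71.4 - 58.2 = 13.2 dB


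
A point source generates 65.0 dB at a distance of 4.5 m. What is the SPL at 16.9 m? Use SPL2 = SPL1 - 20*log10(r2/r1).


r2/r1 = 16.9/4.5 = 3.75556
Correction = 20*log10(3.75556) = 11.4935 dB
SPL2 = 65.0 - 11.4935 = 53.507 dB


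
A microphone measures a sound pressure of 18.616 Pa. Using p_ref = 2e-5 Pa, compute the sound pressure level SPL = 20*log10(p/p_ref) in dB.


p / p_ref = 18.616 / 2e-5 = 930800
SPL = 20 * log10(930800) = 119.38 dB


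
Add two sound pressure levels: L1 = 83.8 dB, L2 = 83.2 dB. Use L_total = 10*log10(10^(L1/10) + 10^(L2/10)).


10^(83.8/10) = 2.39883e+08
10^(83.2/10) = 2.0893e+08
Sum = 2.39883e+08 + 2.0893e+08 = 4.48813e+08
L_total = 10*log10(4.48813e+08) = 86.521 dB


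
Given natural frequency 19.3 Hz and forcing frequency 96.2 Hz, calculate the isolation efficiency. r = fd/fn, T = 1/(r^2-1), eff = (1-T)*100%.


r = 96.2 / 19.3 = 4.98446
r^2 - 1 = 4.98446^2 - 1 = 23.8448
T = 1/23.8448 = 0.0419379
Efficiency = (1 - 0.0419379)*100 = 95.806 %


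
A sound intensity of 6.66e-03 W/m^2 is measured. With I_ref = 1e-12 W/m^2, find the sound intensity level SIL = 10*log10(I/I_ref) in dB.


I / I_ref = 6.66e-03 / 1e-12 = 6.66e+09
SIL = 10 * log10(6.66e+09) = 98.235 dB


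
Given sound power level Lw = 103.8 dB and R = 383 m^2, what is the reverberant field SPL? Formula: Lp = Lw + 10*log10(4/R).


4/R = 4/383 = 0.0104439
Lp = 103.8 + 10*log10(0.0104439) = 83.989 dB


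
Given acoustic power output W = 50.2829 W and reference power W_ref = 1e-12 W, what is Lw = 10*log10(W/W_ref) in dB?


W / W_ref = 50.2829 / 1e-12 = 5.02829e+13
Lw = 10 * log10(5.02829e+13) = 137.01 dB


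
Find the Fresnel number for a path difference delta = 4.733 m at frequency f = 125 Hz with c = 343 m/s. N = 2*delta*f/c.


N = 2*delta*f/c = 2*delta/lambda, where lambda = c/f
lambda = 343 / 125 = 2.744 m
N = 2 * 4.733 / 2.744 = 3.4497


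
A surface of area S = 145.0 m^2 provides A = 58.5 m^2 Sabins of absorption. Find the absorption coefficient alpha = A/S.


Absorption coefficient = absorbed power / incident power
alpha = A / S = 58.5 / 145.0 = 0.40345


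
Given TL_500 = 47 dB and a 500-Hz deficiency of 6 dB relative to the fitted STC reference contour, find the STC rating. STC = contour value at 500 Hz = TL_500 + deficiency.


By ASTM E413, STC = value of the fitted reference contour at 500 Hz.
Contour value at 500 Hz = TL_500 + deficiency = 47 + 6 = 53
STC = 53


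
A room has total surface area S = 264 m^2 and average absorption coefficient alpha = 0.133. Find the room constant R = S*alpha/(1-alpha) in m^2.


R = 264 * 0.133 / (1 - 0.133) = 40.498 m^2


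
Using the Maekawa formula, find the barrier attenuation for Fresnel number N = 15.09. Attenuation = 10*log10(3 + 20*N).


3 + 20*N = 3 + 20*15.09 = 304.8
Att = 10*log10(304.8) = 24.84 dB


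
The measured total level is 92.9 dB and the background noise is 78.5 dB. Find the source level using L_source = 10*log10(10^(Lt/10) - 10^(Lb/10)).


10^(92.9/10) = 1.94984e+09
10^(78.5/10) = 7.07946e+07
Difference = 1.94984e+09 - 7.07946e+07 = 1.87905e+09
L_source = 10*log10(1.87905e+09) = 92.739 dB


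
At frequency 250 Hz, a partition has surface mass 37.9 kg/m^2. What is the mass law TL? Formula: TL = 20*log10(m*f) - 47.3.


m * f = 37.9 * 250 = 9475
20*log10(9475) = 79.5316 dB
TL = 79.5316 - 47.3 = 32.232 dB


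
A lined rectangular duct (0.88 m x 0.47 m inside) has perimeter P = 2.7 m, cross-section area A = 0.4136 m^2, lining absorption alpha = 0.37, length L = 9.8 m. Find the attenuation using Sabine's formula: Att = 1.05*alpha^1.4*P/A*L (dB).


alpha^1.4 = 0.37^1.4 = 0.248589
Attenuation rate = 1.05 * alpha^1.4 * P / A
= 1.05 * 0.248589 * 2.7 / 0.4136 = 1.70394 dB/m
Total Att = 1.70394 * 9.8 = 16.699 dB


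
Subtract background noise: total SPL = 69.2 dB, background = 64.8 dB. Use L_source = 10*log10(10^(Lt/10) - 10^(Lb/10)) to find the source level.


10^(69.2/10) = 8.31764e+06
10^(64.8/10) = 3.01995e+06
Difference = 8.31764e+06 - 3.01995e+06 = 5.29769e+06
L_source = 10*log10(5.29769e+06) = 67.241 dB


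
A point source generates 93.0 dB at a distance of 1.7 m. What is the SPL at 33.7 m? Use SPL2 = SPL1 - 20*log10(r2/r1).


r2/r1 = 33.7/1.7 = 19.8235
Correction = 20*log10(19.8235) = 25.9436 dB
SPL2 = 93.0 - 25.9436 = 67.056 dB


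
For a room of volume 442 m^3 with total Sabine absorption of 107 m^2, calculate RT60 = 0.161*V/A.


RT60 = 0.161 * 442 / 107 = 0.66507 s


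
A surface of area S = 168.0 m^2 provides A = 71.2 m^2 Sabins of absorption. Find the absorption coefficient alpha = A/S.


Absorption coefficient = absorbed power / incident power
alpha = A / S = 71.2 / 168.0 = 0.42381


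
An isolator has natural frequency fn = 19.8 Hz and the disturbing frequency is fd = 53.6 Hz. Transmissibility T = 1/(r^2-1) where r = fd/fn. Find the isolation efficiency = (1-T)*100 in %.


r = 53.6 / 19.8 = 2.70707
r^2 - 1 = 2.70707^2 - 1 = 6.32823
T = 1/6.32823 = 0.158022
Efficiency = (1 - 0.158022)*100 = 84.198 %


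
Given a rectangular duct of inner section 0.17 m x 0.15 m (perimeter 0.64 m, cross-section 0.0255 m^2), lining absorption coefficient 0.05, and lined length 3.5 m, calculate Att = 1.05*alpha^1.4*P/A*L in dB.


alpha^1.4 = 0.05^1.4 = 0.0150854
Attenuation rate = 1.05 * alpha^1.4 * P / A
= 1.05 * 0.0150854 * 0.64 / 0.0255 = 0.397545 dB/m
Total Att = 0.397545 * 3.5 = 1.3914 dB


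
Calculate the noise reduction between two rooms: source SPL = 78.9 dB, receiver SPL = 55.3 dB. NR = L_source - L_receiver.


NR = L_source - L_receiver (difference between source and receiving room levels)
NR = 78.9 - 55.3 = 23.6 dB


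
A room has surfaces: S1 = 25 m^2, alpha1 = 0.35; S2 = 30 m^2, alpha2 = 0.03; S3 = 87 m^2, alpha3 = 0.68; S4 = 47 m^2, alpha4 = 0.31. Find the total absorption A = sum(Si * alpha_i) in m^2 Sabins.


25 * 0.35 = 8.75
30 * 0.03 = 0.9
87 * 0.68 = 59.16
47 * 0.31 = 14.57
A_total = 8.75 + 0.9 + 59.16 + 14.57 = 83.38 m^2


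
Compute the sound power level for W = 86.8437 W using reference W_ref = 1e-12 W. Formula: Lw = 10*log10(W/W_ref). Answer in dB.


W / W_ref = 86.8437 / 1e-12 = 8.68437e+13
Lw = 10 * log10(8.68437e+13) = 139.39 dB


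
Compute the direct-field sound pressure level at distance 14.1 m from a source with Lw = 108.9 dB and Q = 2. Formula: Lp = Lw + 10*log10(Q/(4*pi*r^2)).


4*pi*r^2 = 4*pi*14.1^2 = 2498.32 m^2
Q / (4*pi*r^2) = 2 / 2498.32 = 0.000800538
Lp = 108.9 + 10*log10(0.000800538) = 77.934 dB


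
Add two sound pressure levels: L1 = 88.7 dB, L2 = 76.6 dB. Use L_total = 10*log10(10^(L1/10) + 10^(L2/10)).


10^(88.7/10) = 7.4131e+08
10^(76.6/10) = 4.57088e+07
Sum = 7.4131e+08 + 4.57088e+07 = 7.87019e+08
L_total = 10*log10(7.87019e+08) = 88.96 dB


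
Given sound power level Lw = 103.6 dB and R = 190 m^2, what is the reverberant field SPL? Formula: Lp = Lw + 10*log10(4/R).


4/R = 4/190 = 0.0210526
Lp = 103.6 + 10*log10(0.0210526) = 86.833 dB


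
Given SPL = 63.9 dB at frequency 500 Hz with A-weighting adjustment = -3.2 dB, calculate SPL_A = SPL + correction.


A-weighting table: 500 Hz -> -3.2 dB correction
SPL_A = SPL + correction = 63.9 + (-3.2) = 60.7 dBA


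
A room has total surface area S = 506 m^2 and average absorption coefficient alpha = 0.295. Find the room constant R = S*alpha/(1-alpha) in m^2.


R = 506 * 0.295 / (1 - 0.295) = 211.73 m^2


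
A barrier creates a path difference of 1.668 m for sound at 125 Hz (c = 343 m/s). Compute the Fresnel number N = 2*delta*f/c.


N = 2*delta*f/c = 2*delta/lambda, where lambda = c/f
lambda = 343 / 125 = 2.744 m
N = 2 * 1.668 / 2.744 = 1.2157


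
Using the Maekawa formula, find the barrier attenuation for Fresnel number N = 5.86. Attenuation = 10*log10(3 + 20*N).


3 + 20*N = 3 + 20*5.86 = 120.2
Att = 10*log10(120.2) = 20.799 dB


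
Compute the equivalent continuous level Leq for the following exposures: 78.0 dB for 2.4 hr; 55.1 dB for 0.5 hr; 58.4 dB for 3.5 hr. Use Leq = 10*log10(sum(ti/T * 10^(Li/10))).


T_total = 2.4 + 0.5 + 3.5 = 6.4 hr
(2.4/6.4) * 10^(78.0/10) = 2.36609e+07
(0.5/6.4) * 10^(55.1/10) = 25280.8
(3.5/6.4) * 10^(58.4/10) = 378345
Sum = 2.36609e+07 + 25280.8 + 378345 = 2.40645e+07
Leq = 10*log10(2.40645e+07) = 73.814 dB


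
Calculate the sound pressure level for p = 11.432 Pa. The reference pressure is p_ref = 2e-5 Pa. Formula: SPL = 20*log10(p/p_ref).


p / p_ref = 11.432 / 2e-5 = 571600
SPL = 20 * log10(571600) = 115.14 dB


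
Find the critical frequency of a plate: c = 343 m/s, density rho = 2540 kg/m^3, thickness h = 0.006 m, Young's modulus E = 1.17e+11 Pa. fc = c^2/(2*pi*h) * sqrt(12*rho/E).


12*rho/E = 12*2540/1.17e+11 = 2.60513e-07
sqrt(12*rho/E) = sqrt(2.60513e-07) = 0.000510405
c^2/(2*pi*h) = 343^2/(2*pi*0.006) = 3.12074e+06
fc = 3.12074e+06 * 0.000510405 = 1592.8 Hz


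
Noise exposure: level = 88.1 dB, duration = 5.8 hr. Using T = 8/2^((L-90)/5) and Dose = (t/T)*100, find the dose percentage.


T_allowed = 8 / 2^((88.1 - 90)/5) = 10.4107 hr
Dose = 5.8 / 10.4107 * 100 = 55.712 %


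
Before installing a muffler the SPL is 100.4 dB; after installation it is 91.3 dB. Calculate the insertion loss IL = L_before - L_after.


Insertion loss = SPL without muffler - SPL with muffler
IL = 100.4 - 91.3 = 9.1 dB


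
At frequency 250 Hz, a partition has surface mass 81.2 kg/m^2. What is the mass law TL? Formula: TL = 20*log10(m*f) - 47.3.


m * f = 81.2 * 250 = 20300
20*log10(20300) = 86.1499 dB
TL = 86.1499 - 47.3 = 38.85 dB


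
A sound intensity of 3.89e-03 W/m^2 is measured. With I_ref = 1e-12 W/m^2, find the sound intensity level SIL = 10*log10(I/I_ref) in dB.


I / I_ref = 3.89e-03 / 1e-12 = 3.89e+09
SIL = 10 * log10(3.89e+09) = 95.899 dB


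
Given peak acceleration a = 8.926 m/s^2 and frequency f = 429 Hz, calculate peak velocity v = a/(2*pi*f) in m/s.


omega = 2*pi*f = 2*pi*429 = 2695.49 rad/s
v = a / omega = 8.926 / 2695.49 = 0.0033115 m/s


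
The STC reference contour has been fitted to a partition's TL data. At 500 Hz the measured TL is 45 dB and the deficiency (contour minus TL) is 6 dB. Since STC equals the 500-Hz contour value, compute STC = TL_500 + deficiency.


By ASTM E413, STC = value of the fitted reference contour at 500 Hz.
Contour value at 500 Hz = TL_500 + deficiency = 45 + 6 = 51
STC = 51


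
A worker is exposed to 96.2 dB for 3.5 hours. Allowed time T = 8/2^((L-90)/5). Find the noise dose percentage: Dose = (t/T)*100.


T_allowed = 8 / 2^((96.2 - 90)/5) = 3.38698 hr
Dose = 3.5 / 3.38698 * 100 = 103.34 %


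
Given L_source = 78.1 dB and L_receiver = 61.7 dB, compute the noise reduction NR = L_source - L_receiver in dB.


NR = L_source - L_receiver (difference between source and receiving room levels)
NR = 78.1 - 61.7 = 16.4 dB


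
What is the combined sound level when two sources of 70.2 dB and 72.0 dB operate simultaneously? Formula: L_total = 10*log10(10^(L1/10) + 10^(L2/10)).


10^(70.2/10) = 1.04713e+07
10^(72.0/10) = 1.58489e+07
Sum = 1.04713e+07 + 1.58489e+07 = 2.63202e+07
L_total = 10*log10(2.63202e+07) = 74.203 dB


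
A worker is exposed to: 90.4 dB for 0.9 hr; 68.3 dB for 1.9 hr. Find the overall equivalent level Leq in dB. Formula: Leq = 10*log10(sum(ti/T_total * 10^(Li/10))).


T_total = 0.9 + 1.9 = 2.8 hr
(0.9/2.8) * 10^(90.4/10) = 3.52439e+08
(1.9/2.8) * 10^(68.3/10) = 4.58771e+06
Sum = 3.52439e+08 + 4.58771e+06 = 3.57027e+08
Leq = 10*log10(3.57027e+08) = 85.527 dB


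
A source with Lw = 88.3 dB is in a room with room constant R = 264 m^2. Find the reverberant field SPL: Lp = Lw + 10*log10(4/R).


4/R = 4/264 = 0.0151515
Lp = 88.3 + 10*log10(0.0151515) = 70.105 dB


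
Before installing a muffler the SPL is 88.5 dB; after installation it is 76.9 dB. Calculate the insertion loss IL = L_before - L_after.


Insertion loss = SPL without muffler - SPL with muffler
IL = 88.5 - 76.9 = 11.6 dB


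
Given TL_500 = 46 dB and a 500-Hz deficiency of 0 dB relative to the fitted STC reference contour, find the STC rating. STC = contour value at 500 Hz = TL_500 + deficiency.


By ASTM E413, STC = value of the fitted reference contour at 500 Hz.
Contour value at 500 Hz = TL_500 + deficiency = 46 + 0 = 46
STC = 46


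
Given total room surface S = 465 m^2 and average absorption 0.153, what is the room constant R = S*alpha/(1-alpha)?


R = 465 * 0.153 / (1 - 0.153) = 83.996 m^2


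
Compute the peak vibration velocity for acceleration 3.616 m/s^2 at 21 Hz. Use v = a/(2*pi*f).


omega = 2*pi*f = 2*pi*21 = 131.947 rad/s
v = a / omega = 3.616 / 131.947 = 0.027405 m/s


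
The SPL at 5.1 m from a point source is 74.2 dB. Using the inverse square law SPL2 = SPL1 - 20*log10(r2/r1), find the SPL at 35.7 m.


r2/r1 = 35.7/5.1 = 7
Correction = 20*log10(7) = 16.902 dB
SPL2 = 74.2 - 16.902 = 57.298 dB


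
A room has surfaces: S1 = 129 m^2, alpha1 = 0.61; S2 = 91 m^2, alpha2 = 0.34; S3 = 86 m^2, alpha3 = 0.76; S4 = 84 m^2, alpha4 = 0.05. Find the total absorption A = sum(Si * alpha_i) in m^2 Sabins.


129 * 0.61 = 78.69
91 * 0.34 = 30.94
86 * 0.76 = 65.36
84 * 0.05 = 4.2
A_total = 78.69 + 30.94 + 65.36 + 4.2 = 179.19 m^2


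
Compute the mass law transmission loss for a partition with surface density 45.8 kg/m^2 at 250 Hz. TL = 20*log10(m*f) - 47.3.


m * f = 45.8 * 250 = 11450
20*log10(11450) = 81.1761 dB
TL = 81.1761 - 47.3 = 33.876 dB


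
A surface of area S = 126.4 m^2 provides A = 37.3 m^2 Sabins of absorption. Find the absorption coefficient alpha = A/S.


Absorption coefficient = absorbed power / incident power
alpha = A / S = 37.3 / 126.4 = 0.29509


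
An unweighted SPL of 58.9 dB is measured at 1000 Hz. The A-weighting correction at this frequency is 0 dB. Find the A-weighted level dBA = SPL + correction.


A-weighting table: 1000 Hz -> 0 dB correction
SPL_A = SPL + correction = 58.9 + (0) = 58.9 dBA


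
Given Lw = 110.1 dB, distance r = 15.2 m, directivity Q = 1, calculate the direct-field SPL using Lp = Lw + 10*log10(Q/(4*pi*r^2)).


4*pi*r^2 = 4*pi*15.2^2 = 2903.33 m^2
Q / (4*pi*r^2) = 1 / 2903.33 = 0.000344432
Lp = 110.1 + 10*log10(0.000344432) = 75.471 dB


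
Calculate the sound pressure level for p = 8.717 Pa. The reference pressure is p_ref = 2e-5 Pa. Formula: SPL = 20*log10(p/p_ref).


p / p_ref = 8.717 / 2e-5 = 435850
SPL = 20 * log10(435850) = 112.79 dB


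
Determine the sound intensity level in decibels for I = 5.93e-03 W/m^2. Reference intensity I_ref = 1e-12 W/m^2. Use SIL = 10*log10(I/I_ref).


I / I_ref = 5.93e-03 / 1e-12 = 5.93e+09
SIL = 10 * log10(5.93e+09) = 97.731 dB


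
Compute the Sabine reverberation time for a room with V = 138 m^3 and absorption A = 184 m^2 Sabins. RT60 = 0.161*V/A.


RT60 = 0.161 * 138 / 184 = 0.12075 s


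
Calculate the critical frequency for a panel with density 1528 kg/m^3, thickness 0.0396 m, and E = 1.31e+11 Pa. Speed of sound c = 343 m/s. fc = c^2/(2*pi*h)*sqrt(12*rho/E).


12*rho/E = 12*1528/1.31e+11 = 1.39969e-07
sqrt(12*rho/E) = sqrt(1.39969e-07) = 0.000374124
c^2/(2*pi*h) = 343^2/(2*pi*0.0396) = 472839
fc = 472839 * 0.000374124 = 176.9 Hz


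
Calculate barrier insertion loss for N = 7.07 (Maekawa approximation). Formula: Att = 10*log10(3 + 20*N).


3 + 20*N = 3 + 20*7.07 = 144.4
Att = 10*log10(144.4) = 21.596 dB


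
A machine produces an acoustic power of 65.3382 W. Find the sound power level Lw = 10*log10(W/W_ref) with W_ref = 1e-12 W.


W / W_ref = 65.3382 / 1e-12 = 6.53382e+13
Lw = 10 * log10(6.53382e+13) = 138.15 dB


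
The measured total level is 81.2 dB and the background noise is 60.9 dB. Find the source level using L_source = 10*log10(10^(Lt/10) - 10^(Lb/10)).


10^(81.2/10) = 1.31826e+08
10^(60.9/10) = 1.23027e+06
Difference = 1.31826e+08 - 1.23027e+06 = 1.30596e+08
L_source = 10*log10(1.30596e+08) = 81.159 dB


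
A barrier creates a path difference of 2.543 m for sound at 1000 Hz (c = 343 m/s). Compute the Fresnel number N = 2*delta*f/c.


N = 2*delta*f/c = 2*delta/lambda, where lambda = c/f
lambda = 343 / 1000 = 0.343 m
N = 2 * 2.543 / 0.343 = 14.828


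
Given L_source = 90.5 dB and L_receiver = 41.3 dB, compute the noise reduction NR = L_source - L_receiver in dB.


NR = L_source - L_receiver (difference between source and receiving room levels)
NR = 90.5 - 41.3 = 49.2 dB


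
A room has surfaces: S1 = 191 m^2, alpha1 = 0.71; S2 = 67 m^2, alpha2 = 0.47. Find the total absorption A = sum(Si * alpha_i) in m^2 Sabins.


191 * 0.71 = 135.61
67 * 0.47 = 31.49
A_total = 135.61 + 31.49 = 167.1 m^2


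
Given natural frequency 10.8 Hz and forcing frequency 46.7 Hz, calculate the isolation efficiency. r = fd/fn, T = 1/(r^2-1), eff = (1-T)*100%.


r = 46.7 / 10.8 = 4.32407
r^2 - 1 = 4.32407^2 - 1 = 17.6976
T = 1/17.6976 = 0.0565048
Efficiency = (1 - 0.0565048)*100 = 94.35 %


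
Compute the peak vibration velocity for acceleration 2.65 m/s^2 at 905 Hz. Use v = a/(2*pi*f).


omega = 2*pi*f = 2*pi*905 = 5686.28 rad/s
v = a / omega = 2.65 / 5686.28 = 0.00046603 m/s


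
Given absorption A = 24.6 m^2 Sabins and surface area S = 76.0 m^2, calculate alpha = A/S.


Absorption coefficient = absorbed power / incident power
alpha = A / S = 24.6 / 76.0 = 0.32368


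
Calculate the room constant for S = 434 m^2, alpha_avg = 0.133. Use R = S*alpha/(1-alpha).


R = 434 * 0.133 / (1 - 0.133) = 66.577 m^2


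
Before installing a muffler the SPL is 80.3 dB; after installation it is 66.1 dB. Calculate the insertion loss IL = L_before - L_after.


Insertion loss = SPL without muffler - SPL with muffler
IL = 80.3 - 66.1 = 14.2 dB


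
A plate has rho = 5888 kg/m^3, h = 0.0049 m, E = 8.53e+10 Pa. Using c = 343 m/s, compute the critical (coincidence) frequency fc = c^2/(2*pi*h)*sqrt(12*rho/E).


12*rho/E = 12*5888/8.53e+10 = 8.28324e-07
sqrt(12*rho/E) = sqrt(8.28324e-07) = 0.000910123
c^2/(2*pi*h) = 343^2/(2*pi*0.0049) = 3.82131e+06
fc = 3.82131e+06 * 0.000910123 = 3477.9 Hz


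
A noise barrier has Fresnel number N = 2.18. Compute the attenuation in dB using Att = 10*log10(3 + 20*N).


3 + 20*N = 3 + 20*2.18 = 46.6
Att = 10*log10(46.6) = 16.684 dB


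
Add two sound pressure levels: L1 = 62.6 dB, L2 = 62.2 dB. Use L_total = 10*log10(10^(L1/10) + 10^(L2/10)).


10^(62.6/10) = 1.8197e+06
10^(62.2/10) = 1.65959e+06
Sum = 1.8197e+06 + 1.65959e+06 = 3.47929e+06
L_total = 10*log10(3.47929e+06) = 65.415 dB


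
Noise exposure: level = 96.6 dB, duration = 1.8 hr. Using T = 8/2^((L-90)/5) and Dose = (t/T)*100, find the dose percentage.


T_allowed = 8 / 2^((96.6 - 90)/5) = 3.20428 hr
Dose = 1.8 / 3.20428 * 100 = 56.175 %


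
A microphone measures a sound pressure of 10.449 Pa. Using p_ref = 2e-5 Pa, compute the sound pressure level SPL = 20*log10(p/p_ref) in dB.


p / p_ref = 10.449 / 2e-5 = 522450
SPL = 20 * log10(522450) = 114.36 dB


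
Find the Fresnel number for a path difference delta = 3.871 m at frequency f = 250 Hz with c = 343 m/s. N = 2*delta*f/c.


N = 2*delta*f/c = 2*delta/lambda, where lambda = c/f
lambda = 343 / 250 = 1.372 m
N = 2 * 3.871 / 1.372 = 5.6429


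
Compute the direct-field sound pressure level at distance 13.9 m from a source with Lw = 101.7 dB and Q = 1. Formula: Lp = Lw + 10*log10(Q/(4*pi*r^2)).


4*pi*r^2 = 4*pi*13.9^2 = 2427.95 m^2
Q / (4*pi*r^2) = 1 / 2427.95 = 0.00041187
Lp = 101.7 + 10*log10(0.00041187) = 67.848 dB


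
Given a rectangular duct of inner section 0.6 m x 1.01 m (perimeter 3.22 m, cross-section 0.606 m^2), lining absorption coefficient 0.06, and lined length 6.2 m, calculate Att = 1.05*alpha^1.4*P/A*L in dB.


alpha^1.4 = 0.06^1.4 = 0.0194721
Attenuation rate = 1.05 * alpha^1.4 * P / A
= 1.05 * 0.0194721 * 3.22 / 0.606 = 0.108639 dB/m
Total Att = 0.108639 * 6.2 = 0.67356 dB


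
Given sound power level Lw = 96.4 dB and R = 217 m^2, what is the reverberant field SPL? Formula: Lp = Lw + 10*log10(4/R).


4/R = 4/217 = 0.0184332
Lp = 96.4 + 10*log10(0.0184332) = 79.056 dB


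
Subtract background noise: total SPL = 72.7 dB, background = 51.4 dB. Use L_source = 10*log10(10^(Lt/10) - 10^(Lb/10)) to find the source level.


10^(72.7/10) = 1.86209e+07
10^(51.4/10) = 138038
Difference = 1.86209e+07 - 138038 = 1.84829e+07
L_source = 10*log10(1.84829e+07) = 72.668 dB


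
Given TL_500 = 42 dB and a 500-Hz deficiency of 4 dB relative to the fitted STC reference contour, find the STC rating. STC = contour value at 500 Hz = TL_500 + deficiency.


By ASTM E413, STC = value of the fitted reference contour at 500 Hz.
Contour value at 500 Hz = TL_500 + deficiency = 42 + 4 = 46
STC = 46


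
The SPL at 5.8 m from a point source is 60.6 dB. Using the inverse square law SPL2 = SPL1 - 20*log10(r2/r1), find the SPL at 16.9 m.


r2/r1 = 16.9/5.8 = 2.91379
Correction = 20*log10(2.91379) = 9.28916 dB
SPL2 = 60.6 - 9.28916 = 51.311 dB


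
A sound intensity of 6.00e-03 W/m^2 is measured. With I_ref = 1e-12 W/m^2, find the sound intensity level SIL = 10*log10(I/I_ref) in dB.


I / I_ref = 6.00e-03 / 1e-12 = 6e+09
SIL = 10 * log10(6e+09) = 97.782 dB


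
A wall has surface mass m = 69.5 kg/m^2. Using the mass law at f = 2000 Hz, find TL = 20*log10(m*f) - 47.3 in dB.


m * f = 69.5 * 2000 = 139000
20*log10(139000) = 102.86 dB
TL = 102.86 - 47.3 = 55.56 dB


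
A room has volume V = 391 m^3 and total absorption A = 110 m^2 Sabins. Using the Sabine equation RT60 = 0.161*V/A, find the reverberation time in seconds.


RT60 = 0.161 * 391 / 110 = 0.57228 s


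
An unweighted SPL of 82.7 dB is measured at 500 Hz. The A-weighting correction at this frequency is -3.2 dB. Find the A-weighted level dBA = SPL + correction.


A-weighting table: 500 Hz -> -3.2 dB correction
SPL_A = SPL + correction = 82.7 + (-3.2) = 79.5 dBA


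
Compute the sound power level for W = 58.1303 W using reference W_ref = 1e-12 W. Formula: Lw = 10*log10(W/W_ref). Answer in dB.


W / W_ref = 58.1303 / 1e-12 = 5.81303e+13
Lw = 10 * log10(5.81303e+13) = 137.64 dB


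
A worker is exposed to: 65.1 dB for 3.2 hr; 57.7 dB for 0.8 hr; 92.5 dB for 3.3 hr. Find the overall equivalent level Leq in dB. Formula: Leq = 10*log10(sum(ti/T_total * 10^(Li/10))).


T_total = 3.2 + 0.8 + 3.3 = 7.3 hr
(3.2/7.3) * 10^(65.1/10) = 1.41849e+06
(0.8/7.3) * 10^(57.7/10) = 64530.8
(3.3/7.3) * 10^(92.5/10) = 8.0388e+08
Sum = 1.41849e+06 + 64530.8 + 8.0388e+08 = 8.05363e+08
Leq = 10*log10(8.05363e+08) = 89.06 dB


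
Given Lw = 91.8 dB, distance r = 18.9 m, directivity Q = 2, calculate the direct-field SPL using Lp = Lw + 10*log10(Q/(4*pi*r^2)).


4*pi*r^2 = 4*pi*18.9^2 = 4488.83 m^2
Q / (4*pi*r^2) = 2 / 4488.83 = 0.00044555
Lp = 91.8 + 10*log10(0.00044555) = 58.289 dB


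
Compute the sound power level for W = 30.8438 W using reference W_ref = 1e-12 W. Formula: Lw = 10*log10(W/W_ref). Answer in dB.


W / W_ref = 30.8438 / 1e-12 = 3.08438e+13
Lw = 10 * log10(3.08438e+13) = 134.89 dB


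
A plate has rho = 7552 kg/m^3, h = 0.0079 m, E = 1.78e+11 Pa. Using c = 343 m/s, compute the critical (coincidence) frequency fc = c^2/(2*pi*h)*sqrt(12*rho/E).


12*rho/E = 12*7552/1.78e+11 = 5.09124e-07
sqrt(12*rho/E) = sqrt(5.09124e-07) = 0.000713529
c^2/(2*pi*h) = 343^2/(2*pi*0.0079) = 2.37018e+06
fc = 2.37018e+06 * 0.000713529 = 1691.2 Hz


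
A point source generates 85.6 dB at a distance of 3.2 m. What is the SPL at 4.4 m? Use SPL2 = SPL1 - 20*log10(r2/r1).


r2/r1 = 4.4/3.2 = 1.375
Correction = 20*log10(1.375) = 2.76605 dB
SPL2 = 85.6 - 2.76605 = 82.834 dB


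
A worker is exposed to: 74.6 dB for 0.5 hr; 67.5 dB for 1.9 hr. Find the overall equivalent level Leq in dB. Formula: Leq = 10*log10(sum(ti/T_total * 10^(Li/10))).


T_total = 0.5 + 1.9 = 2.4 hr
(0.5/2.4) * 10^(74.6/10) = 6.0084e+06
(1.9/2.4) * 10^(67.5/10) = 4.45187e+06
Sum = 6.0084e+06 + 4.45187e+06 = 1.04603e+07
Leq = 10*log10(1.04603e+07) = 70.195 dB


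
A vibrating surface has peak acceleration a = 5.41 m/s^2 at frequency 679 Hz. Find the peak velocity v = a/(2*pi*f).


omega = 2*pi*f = 2*pi*679 = 4266.28 rad/s
v = a / omega = 5.41 / 4266.28 = 0.0012681 m/s


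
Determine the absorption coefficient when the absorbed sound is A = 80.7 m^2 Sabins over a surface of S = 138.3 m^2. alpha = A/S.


Absorption coefficient = absorbed power / incident power
alpha = A / S = 80.7 / 138.3 = 0.58351


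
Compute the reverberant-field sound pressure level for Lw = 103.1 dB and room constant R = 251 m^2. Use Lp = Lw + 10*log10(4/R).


4/R = 4/251 = 0.0159363
Lp = 103.1 + 10*log10(0.0159363) = 85.124 dB


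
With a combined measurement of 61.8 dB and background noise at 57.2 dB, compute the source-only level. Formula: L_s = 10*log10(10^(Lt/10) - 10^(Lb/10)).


10^(61.8/10) = 1.51356e+06
10^(57.2/10) = 524807
Difference = 1.51356e+06 - 524807 = 988753
L_source = 10*log10(988753) = 59.951 dB


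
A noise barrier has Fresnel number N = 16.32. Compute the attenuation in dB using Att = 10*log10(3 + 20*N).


3 + 20*N = 3 + 20*16.32 = 329.4
Att = 10*log10(329.4) = 25.177 dB


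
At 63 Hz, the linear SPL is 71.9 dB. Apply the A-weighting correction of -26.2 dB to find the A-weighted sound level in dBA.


A-weighting table: 63 Hz -> -26.2 dB correction
SPL_A = SPL + correction = 71.9 + (-26.2) = 45.7 dBA


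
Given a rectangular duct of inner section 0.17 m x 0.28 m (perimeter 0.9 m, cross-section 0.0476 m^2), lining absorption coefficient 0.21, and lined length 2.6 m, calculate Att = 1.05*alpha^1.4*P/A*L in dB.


alpha^1.4 = 0.21^1.4 = 0.112488
Attenuation rate = 1.05 * alpha^1.4 * P / A
= 1.05 * 0.112488 * 0.9 / 0.0476 = 2.23322 dB/m
Total Att = 2.23322 * 2.6 = 5.8064 dB


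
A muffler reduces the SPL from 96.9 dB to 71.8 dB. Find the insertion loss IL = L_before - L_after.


Insertion loss = SPL without muffler - SPL with muffler
IL = 96.9 - 71.8 = 25.1 dB


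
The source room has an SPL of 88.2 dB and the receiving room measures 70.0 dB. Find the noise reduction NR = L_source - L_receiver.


NR = L_source - L_receiver (difference between source and receiving room levels)
NR = 88.2 - 70.0 = 18.2 dB


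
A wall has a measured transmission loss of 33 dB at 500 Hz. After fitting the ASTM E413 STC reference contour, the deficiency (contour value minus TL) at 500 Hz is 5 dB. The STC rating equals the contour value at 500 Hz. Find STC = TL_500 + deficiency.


By ASTM E413, STC = value of the fitted reference contour at 500 Hz.
Contour value at 500 Hz = TL_500 + deficiency = 33 + 5 = 38
STC = 38


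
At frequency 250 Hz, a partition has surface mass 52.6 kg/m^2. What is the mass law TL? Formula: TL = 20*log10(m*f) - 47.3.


m * f = 52.6 * 250 = 13150
20*log10(13150) = 82.3785 dB
TL = 82.3785 - 47.3 = 35.079 dB


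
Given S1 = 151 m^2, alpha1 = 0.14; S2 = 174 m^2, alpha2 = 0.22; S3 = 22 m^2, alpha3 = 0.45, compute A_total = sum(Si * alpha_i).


151 * 0.14 = 21.14
174 * 0.22 = 38.28
22 * 0.45 = 9.9
A_total = 21.14 + 38.28 + 9.9 = 69.32 m^2


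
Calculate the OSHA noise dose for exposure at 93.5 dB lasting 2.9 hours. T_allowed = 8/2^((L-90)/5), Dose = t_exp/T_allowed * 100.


T_allowed = 8 / 2^((93.5 - 90)/5) = 4.92458 hr
Dose = 2.9 / 4.92458 * 100 = 58.888 %


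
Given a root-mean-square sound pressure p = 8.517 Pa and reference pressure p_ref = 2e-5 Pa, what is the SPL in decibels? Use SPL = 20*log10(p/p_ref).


p / p_ref = 8.517 / 2e-5 = 425850
SPL = 20 * log10(425850) = 112.59 dB


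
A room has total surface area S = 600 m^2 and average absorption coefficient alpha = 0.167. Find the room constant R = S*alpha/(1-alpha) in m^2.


R = 600 * 0.167 / (1 - 0.167) = 120.29 m^2


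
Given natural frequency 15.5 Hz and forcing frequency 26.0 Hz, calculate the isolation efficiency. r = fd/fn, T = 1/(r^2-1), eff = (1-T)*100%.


r = 26.0 / 15.5 = 1.67742
r^2 - 1 = 1.67742^2 - 1 = 1.81374
T = 1/1.81374 = 0.551347
Efficiency = (1 - 0.551347)*100 = 44.865 %


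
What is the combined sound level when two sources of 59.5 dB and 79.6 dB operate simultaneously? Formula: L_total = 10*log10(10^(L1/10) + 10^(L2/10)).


10^(59.5/10) = 891251
10^(79.6/10) = 9.12011e+07
Sum = 891251 + 9.12011e+07 = 9.20924e+07
L_total = 10*log10(9.20924e+07) = 79.642 dB


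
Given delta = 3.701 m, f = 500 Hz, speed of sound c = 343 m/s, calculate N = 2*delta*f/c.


N = 2*delta*f/c = 2*delta/lambda, where lambda = c/f
lambda = 343 / 500 = 0.686 m
N = 2 * 3.701 / 0.686 = 10.79


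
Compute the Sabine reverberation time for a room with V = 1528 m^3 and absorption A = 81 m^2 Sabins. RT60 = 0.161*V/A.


RT60 = 0.161 * 1528 / 81 = 3.0371 s


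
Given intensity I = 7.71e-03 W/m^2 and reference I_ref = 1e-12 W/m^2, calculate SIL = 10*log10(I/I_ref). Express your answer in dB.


I / I_ref = 7.71e-03 / 1e-12 = 7.71e+09
SIL = 10 * log10(7.71e+09) = 98.871 dB


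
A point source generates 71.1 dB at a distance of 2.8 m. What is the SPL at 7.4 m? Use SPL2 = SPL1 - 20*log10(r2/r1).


r2/r1 = 7.4/2.8 = 2.64286
Correction = 20*log10(2.64286) = 8.44148 dB
SPL2 = 71.1 - 8.44148 = 62.659 dB


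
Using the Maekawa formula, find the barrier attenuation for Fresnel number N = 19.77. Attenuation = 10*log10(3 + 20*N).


3 + 20*N = 3 + 20*19.77 = 398.4
Att = 10*log10(398.4) = 26.003 dB


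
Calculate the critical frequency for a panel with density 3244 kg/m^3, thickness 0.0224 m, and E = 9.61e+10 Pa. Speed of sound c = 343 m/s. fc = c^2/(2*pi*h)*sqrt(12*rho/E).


12*rho/E = 12*3244/9.61e+10 = 4.05078e-07
sqrt(12*rho/E) = sqrt(4.05078e-07) = 0.000636457
c^2/(2*pi*h) = 343^2/(2*pi*0.0224) = 835912
fc = 835912 * 0.000636457 = 532.02 Hz


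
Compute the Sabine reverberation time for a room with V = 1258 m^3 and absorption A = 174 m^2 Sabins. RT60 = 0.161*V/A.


RT60 = 0.161 * 1258 / 174 = 1.164 s


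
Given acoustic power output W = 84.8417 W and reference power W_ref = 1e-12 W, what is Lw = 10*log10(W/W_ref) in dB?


W / W_ref = 84.8417 / 1e-12 = 8.48417e+13
Lw = 10 * log10(8.48417e+13) = 139.29 dB


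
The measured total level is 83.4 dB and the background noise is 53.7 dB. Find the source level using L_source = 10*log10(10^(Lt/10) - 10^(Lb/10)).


10^(83.4/10) = 2.18776e+08
10^(53.7/10) = 234423
Difference = 2.18776e+08 - 234423 = 2.18542e+08
L_source = 10*log10(2.18542e+08) = 83.395 dB


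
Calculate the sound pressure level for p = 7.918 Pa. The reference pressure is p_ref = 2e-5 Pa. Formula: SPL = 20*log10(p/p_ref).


p / p_ref = 7.918 / 2e-5 = 395900
SPL = 20 * log10(395900) = 111.95 dB


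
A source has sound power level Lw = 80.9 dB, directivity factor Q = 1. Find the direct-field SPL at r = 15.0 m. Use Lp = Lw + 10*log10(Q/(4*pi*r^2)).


4*pi*r^2 = 4*pi*15.0^2 = 2827.43 m^2
Q / (4*pi*r^2) = 1 / 2827.43 = 0.000353678
Lp = 80.9 + 10*log10(0.000353678) = 46.386 dB


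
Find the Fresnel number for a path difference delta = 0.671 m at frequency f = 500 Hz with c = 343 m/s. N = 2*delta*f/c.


N = 2*delta*f/c = 2*delta/lambda, where lambda = c/f
lambda = 343 / 500 = 0.686 m
N = 2 * 0.671 / 0.686 = 1.9563


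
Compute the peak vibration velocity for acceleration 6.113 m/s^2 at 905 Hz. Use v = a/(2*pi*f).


omega = 2*pi*f = 2*pi*905 = 5686.28 rad/s
v = a / omega = 6.113 / 5686.28 = 0.001075 m/s


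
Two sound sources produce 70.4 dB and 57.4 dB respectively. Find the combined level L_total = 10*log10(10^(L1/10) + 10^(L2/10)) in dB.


10^(70.4/10) = 1.09648e+07
10^(57.4/10) = 549541
Sum = 1.09648e+07 + 549541 = 1.15143e+07
L_total = 10*log10(1.15143e+07) = 70.612 dB


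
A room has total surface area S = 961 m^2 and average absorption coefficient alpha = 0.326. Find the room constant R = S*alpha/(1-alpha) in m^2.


R = 961 * 0.326 / (1 - 0.326) = 464.82 m^2


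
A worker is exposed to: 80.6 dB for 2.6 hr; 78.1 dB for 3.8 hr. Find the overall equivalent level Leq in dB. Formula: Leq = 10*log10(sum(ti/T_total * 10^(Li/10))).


T_total = 2.6 + 3.8 = 6.4 hr
(2.6/6.4) * 10^(80.6/10) = 4.66437e+07
(3.8/6.4) * 10^(78.1/10) = 3.83357e+07
Sum = 4.66437e+07 + 3.83357e+07 = 8.49794e+07
Leq = 10*log10(8.49794e+07) = 79.293 dB


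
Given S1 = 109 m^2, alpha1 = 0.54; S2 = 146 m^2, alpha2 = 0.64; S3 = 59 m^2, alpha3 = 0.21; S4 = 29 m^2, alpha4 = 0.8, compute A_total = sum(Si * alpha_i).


109 * 0.54 = 58.86
146 * 0.64 = 93.44
59 * 0.21 = 12.39
29 * 0.8 = 23.2
A_total = 58.86 + 93.44 + 12.39 + 23.2 = 187.89 m^2


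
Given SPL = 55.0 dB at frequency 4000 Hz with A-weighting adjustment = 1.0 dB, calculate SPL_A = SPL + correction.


A-weighting table: 4000 Hz -> 1.0 dB correction
SPL_A = SPL + correction = 55.0 + (1.0) = 56 dBA


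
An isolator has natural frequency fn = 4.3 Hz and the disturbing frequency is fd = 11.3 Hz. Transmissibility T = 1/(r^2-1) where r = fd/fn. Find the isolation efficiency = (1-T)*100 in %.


r = 11.3 / 4.3 = 2.62791
r^2 - 1 = 2.62791^2 - 1 = 5.90591
T = 1/5.90591 = 0.169322
Efficiency = (1 - 0.169322)*100 = 83.068 %


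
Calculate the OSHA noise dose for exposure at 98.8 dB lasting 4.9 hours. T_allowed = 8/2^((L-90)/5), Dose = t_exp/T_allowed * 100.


T_allowed = 8 / 2^((98.8 - 90)/5) = 2.36199 hr
Dose = 4.9 / 2.36199 * 100 = 207.45 %


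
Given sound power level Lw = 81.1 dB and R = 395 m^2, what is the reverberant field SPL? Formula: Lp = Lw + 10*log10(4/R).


4/R = 4/395 = 0.0101266
Lp = 81.1 + 10*log10(0.0101266) = 61.155 dB


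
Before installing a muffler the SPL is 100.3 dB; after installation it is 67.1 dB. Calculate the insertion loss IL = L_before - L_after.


Insertion loss = SPL without muffler - SPL with muffler
IL = 100.3 - 67.1 = 33.2 dB


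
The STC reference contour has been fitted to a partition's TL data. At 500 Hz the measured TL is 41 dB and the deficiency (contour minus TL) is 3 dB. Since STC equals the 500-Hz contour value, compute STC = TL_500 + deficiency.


By ASTM E413, STC = value of the fitted reference contour at 500 Hz.
Contour value at 500 Hz = TL_500 + deficiency = 41 + 3 = 44
STC = 44


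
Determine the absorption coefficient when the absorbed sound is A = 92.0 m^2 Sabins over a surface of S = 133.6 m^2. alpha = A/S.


Absorption coefficient = absorbed power / incident power
alpha = A / S = 92.0 / 133.6 = 0.68862


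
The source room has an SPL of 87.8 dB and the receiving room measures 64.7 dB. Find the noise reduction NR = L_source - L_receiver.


NR = L_source - L_receiver (difference between source and receiving room levels)
NR = 87.8 - 64.7 = 23.1 dB


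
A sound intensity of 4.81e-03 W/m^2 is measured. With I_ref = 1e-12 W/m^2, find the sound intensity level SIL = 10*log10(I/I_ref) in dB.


I / I_ref = 4.81e-03 / 1e-12 = 4.81e+09
SIL = 10 * log10(4.81e+09) = 96.821 dB


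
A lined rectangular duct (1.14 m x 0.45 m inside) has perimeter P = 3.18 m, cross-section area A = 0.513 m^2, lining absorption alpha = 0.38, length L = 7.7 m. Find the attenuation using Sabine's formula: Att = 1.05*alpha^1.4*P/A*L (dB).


alpha^1.4 = 0.38^1.4 = 0.258046
Attenuation rate = 1.05 * alpha^1.4 * P / A
= 1.05 * 0.258046 * 3.18 / 0.513 = 1.67956 dB/m
Total Att = 1.67956 * 7.7 = 12.933 dB


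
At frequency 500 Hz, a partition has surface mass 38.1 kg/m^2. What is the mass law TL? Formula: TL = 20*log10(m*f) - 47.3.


m * f = 38.1 * 500 = 19050
20*log10(19050) = 85.5979 dB
TL = 85.5979 - 47.3 = 38.298 dB


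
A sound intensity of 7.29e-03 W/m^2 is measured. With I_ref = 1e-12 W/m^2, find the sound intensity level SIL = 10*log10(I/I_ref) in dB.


I / I_ref = 7.29e-03 / 1e-12 = 7.29e+09
SIL = 10 * log10(7.29e+09) = 98.627 dB


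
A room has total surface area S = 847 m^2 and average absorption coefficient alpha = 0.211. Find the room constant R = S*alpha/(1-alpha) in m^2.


R = 847 * 0.211 / (1 - 0.211) = 226.51 m^2


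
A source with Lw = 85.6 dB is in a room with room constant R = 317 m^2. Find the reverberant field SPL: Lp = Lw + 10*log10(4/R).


4/R = 4/317 = 0.0126183
Lp = 85.6 + 10*log10(0.0126183) = 66.61 dB


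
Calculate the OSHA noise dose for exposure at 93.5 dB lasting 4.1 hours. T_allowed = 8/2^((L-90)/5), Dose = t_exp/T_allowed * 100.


T_allowed = 8 / 2^((93.5 - 90)/5) = 4.92458 hr
Dose = 4.1 / 4.92458 * 100 = 83.256 %


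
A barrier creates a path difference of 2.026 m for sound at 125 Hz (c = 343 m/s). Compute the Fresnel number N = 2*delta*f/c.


N = 2*delta*f/c = 2*delta/lambda, where lambda = c/f
lambda = 343 / 125 = 2.744 m
N = 2 * 2.026 / 2.744 = 1.4767


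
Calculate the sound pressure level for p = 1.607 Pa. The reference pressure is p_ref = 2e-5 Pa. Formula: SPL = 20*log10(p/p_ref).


p / p_ref = 1.607 / 2e-5 = 80350
SPL = 20 * log10(80350) = 98.1 dB


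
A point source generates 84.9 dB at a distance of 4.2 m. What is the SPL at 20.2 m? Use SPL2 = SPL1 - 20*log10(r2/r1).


r2/r1 = 20.2/4.2 = 4.80952
Correction = 20*log10(4.80952) = 13.642 dB
SPL2 = 84.9 - 13.642 = 71.258 dB


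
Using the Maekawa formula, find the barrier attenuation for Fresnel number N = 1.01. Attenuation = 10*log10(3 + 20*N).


3 + 20*N = 3 + 20*1.01 = 23.2
Att = 10*log10(23.2) = 13.655 dB


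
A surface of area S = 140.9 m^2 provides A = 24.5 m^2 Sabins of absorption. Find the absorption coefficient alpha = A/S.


Absorption coefficient = absorbed power / incident power
alpha = A / S = 24.5 / 140.9 = 0.17388


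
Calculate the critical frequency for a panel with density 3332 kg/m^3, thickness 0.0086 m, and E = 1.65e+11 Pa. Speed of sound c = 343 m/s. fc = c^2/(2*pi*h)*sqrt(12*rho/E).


12*rho/E = 12*3332/1.65e+11 = 2.42327e-07
sqrt(12*rho/E) = sqrt(2.42327e-07) = 0.000492267
c^2/(2*pi*h) = 343^2/(2*pi*0.0086) = 2.17726e+06
fc = 2.17726e+06 * 0.000492267 = 1071.8 Hz


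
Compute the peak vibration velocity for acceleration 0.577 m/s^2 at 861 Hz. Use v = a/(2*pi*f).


omega = 2*pi*f = 2*pi*861 = 5409.82 rad/s
v = a / omega = 0.577 / 5409.82 = 0.00010666 m/s


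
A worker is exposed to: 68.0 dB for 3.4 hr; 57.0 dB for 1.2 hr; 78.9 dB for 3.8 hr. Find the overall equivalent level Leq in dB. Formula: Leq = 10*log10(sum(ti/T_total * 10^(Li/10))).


T_total = 3.4 + 1.2 + 3.8 = 8.4 hr
(3.4/8.4) * 10^(68.0/10) = 2.55387e+06
(1.2/8.4) * 10^(57.0/10) = 71598.2
(3.8/8.4) * 10^(78.9/10) = 3.51159e+07
Sum = 2.55387e+06 + 71598.2 + 3.51159e+07 = 3.77414e+07
Leq = 10*log10(3.77414e+07) = 75.768 dB


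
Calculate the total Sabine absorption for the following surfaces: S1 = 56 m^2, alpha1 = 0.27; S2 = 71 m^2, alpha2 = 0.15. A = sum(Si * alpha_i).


56 * 0.27 = 15.12
71 * 0.15 = 10.65
A_total = 15.12 + 10.65 = 25.77 m^2


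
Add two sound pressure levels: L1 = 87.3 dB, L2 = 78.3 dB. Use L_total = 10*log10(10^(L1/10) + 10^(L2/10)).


10^(87.3/10) = 5.37032e+08
10^(78.3/10) = 6.76083e+07
Sum = 5.37032e+08 + 6.76083e+07 = 6.0464e+08
L_total = 10*log10(6.0464e+08) = 87.815 dB


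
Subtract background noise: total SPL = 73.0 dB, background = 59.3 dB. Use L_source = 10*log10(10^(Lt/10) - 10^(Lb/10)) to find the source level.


10^(73.0/10) = 1.99526e+07
10^(59.3/10) = 851138
Difference = 1.99526e+07 - 851138 = 1.91015e+07
L_source = 10*log10(1.91015e+07) = 72.811 dB
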